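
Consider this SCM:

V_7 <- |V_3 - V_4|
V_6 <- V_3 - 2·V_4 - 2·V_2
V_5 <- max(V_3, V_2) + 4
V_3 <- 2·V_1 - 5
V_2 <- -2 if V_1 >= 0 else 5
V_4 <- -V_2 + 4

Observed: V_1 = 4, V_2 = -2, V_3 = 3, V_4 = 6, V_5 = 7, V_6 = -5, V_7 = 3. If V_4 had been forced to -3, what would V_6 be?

13

Under do(V_4=-3), the mechanism V_4 <- -V_2 + 4 is discarded; V_4 is fixed at -3.
V_2 = -2 if V_1 >= 0 else 5  [with V_1=4]  = -2
V_3 = 2·V_1 - 5  [with V_1=4]  = 3
V_6 = V_3 - 2·V_4 - 2·V_2  [with V_3=3, V_4=-3, V_2=-2]  = 13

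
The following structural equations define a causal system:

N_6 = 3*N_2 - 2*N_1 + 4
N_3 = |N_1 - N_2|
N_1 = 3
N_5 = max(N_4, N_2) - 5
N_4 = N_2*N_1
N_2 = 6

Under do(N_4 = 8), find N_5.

Intervening sets N_4 = 8 and removes its equation (N_4 = N_2*N_1).
N_5 = max(N_4, N_2) - 5  [with N_4=8, N_2=6]  = 3

3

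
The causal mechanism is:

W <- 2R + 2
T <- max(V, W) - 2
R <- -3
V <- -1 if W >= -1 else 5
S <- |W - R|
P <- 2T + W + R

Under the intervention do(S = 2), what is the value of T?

do(S=2) replaces the equation S <- |W - R| with the constant S = 2.
T is not downstream of the intervention, so its value is determined by the original equations.
W = 2R + 2  [with R=-3]  = -4
V = -1 if W >= -1 else 5  [with W=-4]  = 5
T = max(V, W) - 2  [with V=5, W=-4]  = 3

3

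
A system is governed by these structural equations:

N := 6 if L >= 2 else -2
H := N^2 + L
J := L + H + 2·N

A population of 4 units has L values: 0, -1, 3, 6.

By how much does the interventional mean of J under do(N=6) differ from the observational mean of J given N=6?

-5

The intervention sets N=6 in all 4 units regardless of L. Recomputing J per unit gives 48, 46, 54, 60; average 52.
Conditioning on N=6 selects the 2 unit(s) with L ∈ {3, 6}. Their J values: 54, 60. Mean = 57.
Difference = 52 − 57 = -5.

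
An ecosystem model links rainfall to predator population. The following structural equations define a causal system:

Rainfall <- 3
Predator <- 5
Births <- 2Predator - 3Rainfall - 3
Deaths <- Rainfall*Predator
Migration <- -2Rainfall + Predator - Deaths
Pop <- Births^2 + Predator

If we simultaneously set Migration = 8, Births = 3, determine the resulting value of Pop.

14

The joint intervention fixes Migration = 8, Births = 3, removing each variable's own equation.
Pop = Births^2 + Predator  [with Births=3, Predator=5]  = 14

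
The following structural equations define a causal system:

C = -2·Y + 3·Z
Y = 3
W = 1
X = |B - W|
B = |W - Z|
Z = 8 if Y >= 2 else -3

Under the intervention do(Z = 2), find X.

do(Z=2) replaces the equation Z = 8 if Y >= 2 else -3 with the constant Z = 2.
B = |W - Z|  [with W=1, Z=2]  = 1
X = |B - W|  [with B=1, W=1]  = 0

0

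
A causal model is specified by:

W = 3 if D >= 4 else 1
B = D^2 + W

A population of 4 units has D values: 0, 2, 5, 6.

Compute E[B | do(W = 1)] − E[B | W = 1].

14.25

Every unit gets W=1 under the intervention. B values become 1, 5, 26, 37; E[B|do(W=1)] = 17.25.
Conditioning on W=1 selects the 2 unit(s) with D ∈ {0, 2}. Their B values: 1, 5. Mean = 3.
Difference = 17.25 − 3 = 14.25.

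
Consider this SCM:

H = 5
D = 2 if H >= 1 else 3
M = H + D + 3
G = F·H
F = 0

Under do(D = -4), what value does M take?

4

Intervening sets D = -4 and removes its equation (D = 2 if H >= 1 else 3).
M = H + D + 3  [with H=5, D=-4]  = 4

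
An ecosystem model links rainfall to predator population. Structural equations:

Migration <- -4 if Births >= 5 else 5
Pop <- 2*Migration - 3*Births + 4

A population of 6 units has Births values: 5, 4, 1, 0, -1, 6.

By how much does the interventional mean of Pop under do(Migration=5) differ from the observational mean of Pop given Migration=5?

-4.5

Under do(Migration=5), Migration's equation is replaced by Migration=5 for every unit. Per-unit Pop: -1, 2, 11, 14, 17, -4. Mean = 6.5.
Observing Migration=5 restricts to units where Migration's equation naturally yields 5: Births ∈ {4, 1, 0, -1}. In that subpopulation Pop = 2, 11, 14, 17, mean 11.
Difference = 6.5 − 11 = -4.5.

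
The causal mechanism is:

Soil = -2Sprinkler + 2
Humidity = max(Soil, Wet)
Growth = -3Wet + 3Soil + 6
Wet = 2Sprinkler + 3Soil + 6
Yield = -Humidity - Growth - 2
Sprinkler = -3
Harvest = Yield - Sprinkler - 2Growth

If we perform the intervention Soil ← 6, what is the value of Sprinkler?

Under do(Soil=6), the mechanism Soil = -2Sprinkler + 2 is discarded; Soil is fixed at 6.
Sprinkler is not downstream of the intervention, so its value is determined by the original equations.

-3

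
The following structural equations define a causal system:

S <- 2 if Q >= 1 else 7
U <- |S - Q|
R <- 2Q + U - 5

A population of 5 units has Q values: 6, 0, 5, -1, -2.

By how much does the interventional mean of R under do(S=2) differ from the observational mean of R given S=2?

-8.1

Every unit gets S=2 under the intervention. R values become 11, -3, 8, -4, -5; E[R|do(S=2)] = 1.4.
Observing S=2 restricts to units where S's equation naturally yields 2: Q ∈ {6, 5}. In that subpopulation R = 11, 8, mean 9.5.
Difference = 1.4 − 9.5 = -8.1.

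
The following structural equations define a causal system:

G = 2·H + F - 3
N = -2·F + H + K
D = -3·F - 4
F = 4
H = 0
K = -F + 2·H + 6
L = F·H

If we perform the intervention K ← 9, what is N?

1

Intervening sets K = 9 and removes its equation (K = -F + 2·H + 6).
N = -2·F + H + K  [with F=4, H=0, K=9]  = 1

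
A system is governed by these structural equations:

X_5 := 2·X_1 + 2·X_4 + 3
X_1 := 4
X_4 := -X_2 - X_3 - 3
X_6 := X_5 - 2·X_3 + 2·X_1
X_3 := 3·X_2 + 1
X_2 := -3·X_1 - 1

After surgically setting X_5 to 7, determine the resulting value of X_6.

The intervention breaks the incoming arrows to X_5: X_5 := 2·X_1 + 2·X_4 + 3 no longer applies, and X_5 = 7.
X_2 = -3·X_1 - 1  [with X_1=4]  = -13
X_3 = 3·X_2 + 1  [with X_2=-13]  = -38
X_6 = X_5 - 2·X_3 + 2·X_1  [with X_5=7, X_3=-38, X_1=4]  = 91

91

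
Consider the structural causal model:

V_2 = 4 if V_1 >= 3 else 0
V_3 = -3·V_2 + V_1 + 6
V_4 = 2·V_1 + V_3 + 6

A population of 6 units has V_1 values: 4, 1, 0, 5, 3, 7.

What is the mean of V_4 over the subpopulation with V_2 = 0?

13.5

Observing V_2=0 restricts to units where V_2's equation naturally yields 0: V_1 ∈ {1, 0}. In that subpopulation V_4 = 15, 12, mean 13.5.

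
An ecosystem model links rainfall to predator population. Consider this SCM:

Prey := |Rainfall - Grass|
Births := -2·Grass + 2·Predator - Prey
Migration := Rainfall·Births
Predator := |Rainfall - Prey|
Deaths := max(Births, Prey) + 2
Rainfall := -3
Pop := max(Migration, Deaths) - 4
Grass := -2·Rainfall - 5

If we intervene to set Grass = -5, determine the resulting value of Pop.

16

do(Grass=-5) replaces the equation Grass := -2·Rainfall - 5 with the constant Grass = -5.
Prey = |Rainfall - Grass|  [with Rainfall=-3, Grass=-5]  = 2
Predator = |Rainfall - Prey|  [with Rainfall=-3, Prey=2]  = 5
Births = -2·Grass + 2·Predator - Prey  [with Grass=-5, Predator=5, Prey=2]  = 18
Deaths = max(Births, Prey) + 2  [with Births=18, Prey=2]  = 20
Migration = Rainfall·Births  [with Rainfall=-3, Births=18]  = -54
Pop = max(Migration, Deaths) - 4  [with Migration=-54, Deaths=20]  = 16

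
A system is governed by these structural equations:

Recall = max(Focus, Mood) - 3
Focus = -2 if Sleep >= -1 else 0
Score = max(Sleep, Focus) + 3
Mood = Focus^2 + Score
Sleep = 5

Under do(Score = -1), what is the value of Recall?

do(Score=-1) replaces the equation Score = max(Sleep, Focus) + 3 with the constant Score = -1.
Focus = -2 if Sleep >= -1 else 0  [with Sleep=5]  = -2
Mood = Focus^2 + Score  [with Focus=-2, Score=-1]  = 3
Recall = max(Focus, Mood) - 3  [with Focus=-2, Mood=3]  = 0

0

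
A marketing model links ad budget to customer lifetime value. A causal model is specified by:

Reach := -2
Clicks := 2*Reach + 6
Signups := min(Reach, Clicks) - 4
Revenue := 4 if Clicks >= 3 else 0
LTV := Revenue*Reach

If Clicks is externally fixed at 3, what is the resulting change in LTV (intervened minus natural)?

do(Clicks=3) replaces the equation Clicks := 2*Reach + 6 with the constant Clicks = 3.
Revenue = 4 if Clicks >= 3 else 0  [with Clicks=3]  = 4
LTV = Revenue*Reach  [with Revenue=4, Reach=-2]  = -8
Without intervention: Clicks = 2*Reach + 6  [with Reach=-2]  = 2; Revenue = 4 if Clicks >= 3 else 0  [with Clicks=2]  = 0; LTV = Revenue*Reach  [with Revenue=0, Reach=-2]  = 0.
Change = -8 − 0 = -8.

-8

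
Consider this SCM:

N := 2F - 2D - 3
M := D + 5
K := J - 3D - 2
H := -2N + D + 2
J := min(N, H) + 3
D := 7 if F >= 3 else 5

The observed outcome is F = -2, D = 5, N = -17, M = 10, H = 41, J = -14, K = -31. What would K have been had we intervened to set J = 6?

Intervening sets J = 6 and removes its equation (J := min(N, H) + 3).
D = 7 if F >= 3 else 5  [with F=-2]  = 5
K = J - 3D - 2  [with J=6, D=5]  = -11

-11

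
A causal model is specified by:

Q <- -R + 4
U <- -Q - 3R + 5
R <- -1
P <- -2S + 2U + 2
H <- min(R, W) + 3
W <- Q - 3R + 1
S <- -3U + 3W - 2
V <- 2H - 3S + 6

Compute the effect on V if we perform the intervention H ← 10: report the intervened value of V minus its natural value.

do(H=10) replaces the equation H <- min(R, W) + 3 with the constant H = 10.
Q = -R + 4  [with R=-1]  = 5
W = Q - 3R + 1  [with Q=5, R=-1]  = 9
U = -Q - 3R + 5  [with Q=5, R=-1]  = 3
S = -3U + 3W - 2  [with U=3, W=9]  = 16
V = 2H - 3S + 6  [with H=10, S=16]  = -22
Without intervention: Q = -R + 4  [with R=-1]  = 5; W = Q - 3R + 1  [with Q=5, R=-1]  = 9; H = min(R, W) + 3  [with R=-1, W=9]  = 2; U = -Q - 3R + 5  [with Q=5, R=-1]  = 3; S = -3U + 3W - 2  [with U=3, W=9]  = 16; V = 2H - 3S + 6  [with H=2, S=16]  = -38.
Change = -22 − (-38) = 16.

16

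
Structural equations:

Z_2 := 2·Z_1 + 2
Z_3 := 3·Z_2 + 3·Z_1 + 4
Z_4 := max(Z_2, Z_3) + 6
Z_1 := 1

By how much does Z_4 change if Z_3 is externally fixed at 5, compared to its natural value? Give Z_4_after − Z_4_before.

-14

The intervention breaks the incoming arrows to Z_3: Z_3 := 3·Z_2 + 3·Z_1 + 4 no longer applies, and Z_3 = 5.
Z_2 = 2·Z_1 + 2  [with Z_1=1]  = 4
Z_4 = max(Z_2, Z_3) + 6  [with Z_2=4, Z_3=5]  = 11
Without intervention: Z_2 = 2·Z_1 + 2  [with Z_1=1]  = 4; Z_3 = 3·Z_2 + 3·Z_1 + 4  [with Z_2=4, Z_1=1]  = 19; Z_4 = max(Z_2, Z_3) + 6  [with Z_2=4, Z_3=19]  = 25.
Change = 11 − 25 = -14.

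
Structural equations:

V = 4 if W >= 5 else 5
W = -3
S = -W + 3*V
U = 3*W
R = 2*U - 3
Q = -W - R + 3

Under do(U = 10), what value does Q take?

-11

Under do(U=10), the mechanism U = 3*W is discarded; U is fixed at 10.
R = 2*U - 3  [with U=10]  = 17
Q = -W - R + 3  [with W=-3, R=17]  = -11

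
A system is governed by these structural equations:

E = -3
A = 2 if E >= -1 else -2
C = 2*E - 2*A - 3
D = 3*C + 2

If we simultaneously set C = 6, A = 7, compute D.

20

The joint intervention fixes C = 6, A = 7, removing each variable's own equation.
D = 3*C + 2  [with C=6]  = 20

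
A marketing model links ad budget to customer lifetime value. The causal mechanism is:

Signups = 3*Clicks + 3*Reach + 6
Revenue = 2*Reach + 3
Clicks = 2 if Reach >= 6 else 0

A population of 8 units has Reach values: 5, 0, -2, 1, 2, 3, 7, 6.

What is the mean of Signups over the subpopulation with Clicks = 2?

31.5

Conditioning on Clicks=2 selects the 2 unit(s) with Reach ∈ {7, 6}. Their Signups values: 33, 30. Mean = 31.5.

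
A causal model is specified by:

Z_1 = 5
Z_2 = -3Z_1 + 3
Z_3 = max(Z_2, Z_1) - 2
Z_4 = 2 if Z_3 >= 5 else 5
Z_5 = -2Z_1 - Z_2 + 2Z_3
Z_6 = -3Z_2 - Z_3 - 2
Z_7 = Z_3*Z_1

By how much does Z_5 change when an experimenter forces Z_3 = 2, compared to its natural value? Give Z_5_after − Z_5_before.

-2

do(Z_3=2) replaces the equation Z_3 = max(Z_2, Z_1) - 2 with the constant Z_3 = 2.
Z_2 = -3Z_1 + 3  [with Z_1=5]  = -12
Z_5 = -2Z_1 - Z_2 + 2Z_3  [with Z_1=5, Z_2=-12, Z_3=2]  = 6
Without intervention: Z_2 = -3Z_1 + 3  [with Z_1=5]  = -12; Z_3 = max(Z_2, Z_1) - 2  [with Z_2=-12, Z_1=5]  = 3; Z_5 = -2Z_1 - Z_2 + 2Z_3  [with Z_1=5, Z_2=-12, Z_3=3]  = 8.
Change = 6 − 8 = -2.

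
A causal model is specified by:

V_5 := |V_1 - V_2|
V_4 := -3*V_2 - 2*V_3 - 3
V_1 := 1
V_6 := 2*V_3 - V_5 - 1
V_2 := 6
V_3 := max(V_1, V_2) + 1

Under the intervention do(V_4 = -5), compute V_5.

5

Intervening sets V_4 = -5 and removes its equation (V_4 := -3*V_2 - 2*V_3 - 3).
No directed path runs from V_4 to V_5, so V_5 keeps its natural value.
V_5 = |V_1 - V_2|  [with V_1=1, V_2=6]  = 5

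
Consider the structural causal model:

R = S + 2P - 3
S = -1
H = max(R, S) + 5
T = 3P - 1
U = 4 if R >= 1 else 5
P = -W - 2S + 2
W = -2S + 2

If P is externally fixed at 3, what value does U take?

4

The intervention breaks the incoming arrows to P: P = -W - 2S + 2 no longer applies, and P = 3.
R = S + 2P - 3  [with S=-1, P=3]  = 2
U = 4 if R >= 1 else 5  [with R=2]  = 4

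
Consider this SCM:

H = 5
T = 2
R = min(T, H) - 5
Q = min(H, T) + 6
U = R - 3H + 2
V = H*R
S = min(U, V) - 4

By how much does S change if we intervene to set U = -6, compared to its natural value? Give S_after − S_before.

1

Under do(U=-6), the mechanism U = R - 3H + 2 is discarded; U is fixed at -6.
R = min(T, H) - 5  [with T=2, H=5]  = -3
V = H*R  [with H=5, R=-3]  = -15
S = min(U, V) - 4  [with U=-6, V=-15]  = -19
Without intervention: R = min(T, H) - 5  [with T=2, H=5]  = -3; U = R - 3H + 2  [with R=-3, H=5]  = -16; V = H*R  [with H=5, R=-3]  = -15; S = min(U, V) - 4  [with U=-16, V=-15]  = -20.
Change = -19 − (-20) = 1.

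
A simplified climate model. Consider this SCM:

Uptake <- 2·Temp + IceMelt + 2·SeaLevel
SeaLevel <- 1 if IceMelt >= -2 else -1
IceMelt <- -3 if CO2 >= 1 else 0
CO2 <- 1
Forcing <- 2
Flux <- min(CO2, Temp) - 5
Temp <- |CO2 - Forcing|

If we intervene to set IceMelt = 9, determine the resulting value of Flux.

-4

Under do(IceMelt=9), the mechanism IceMelt <- -3 if CO2 >= 1 else 0 is discarded; IceMelt is fixed at 9.
Since Flux is not a descendant of the intervened variable, it is unaffected.
Temp = |CO2 - Forcing|  [with CO2=1, Forcing=2]  = 1
Flux = min(CO2, Temp) - 5  [with CO2=1, Temp=1]  = -4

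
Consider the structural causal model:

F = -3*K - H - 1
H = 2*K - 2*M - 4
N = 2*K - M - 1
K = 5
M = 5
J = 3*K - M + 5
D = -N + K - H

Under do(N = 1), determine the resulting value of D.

Intervening sets N = 1 and removes its equation (N = 2*K - M - 1).
H = 2*K - 2*M - 4  [with K=5, M=5]  = -4
D = -N + K - H  [with N=1, K=5, H=-4]  = 8

8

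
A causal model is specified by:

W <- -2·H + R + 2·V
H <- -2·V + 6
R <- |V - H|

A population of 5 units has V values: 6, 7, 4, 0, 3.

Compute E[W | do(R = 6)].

18

Every unit gets R=6 under the intervention. W values become 30, 36, 18, -6, 12; E[W|do(R=6)] = 18.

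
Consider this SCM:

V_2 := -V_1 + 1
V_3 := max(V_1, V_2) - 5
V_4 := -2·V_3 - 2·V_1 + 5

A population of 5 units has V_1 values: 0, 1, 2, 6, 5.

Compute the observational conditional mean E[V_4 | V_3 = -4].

12

E[V_4|V_3=-4] averages over only the 2 units with V_3=-4 (V_1 = 0, 1): V_4 = 13, 11, mean 12.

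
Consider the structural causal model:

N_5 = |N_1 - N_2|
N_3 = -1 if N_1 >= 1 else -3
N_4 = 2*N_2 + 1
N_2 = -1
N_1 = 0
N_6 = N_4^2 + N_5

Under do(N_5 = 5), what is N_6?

6

The intervention breaks the incoming arrows to N_5: N_5 = |N_1 - N_2| no longer applies, and N_5 = 5.
N_4 = 2*N_2 + 1  [with N_2=-1]  = -1
N_6 = N_4^2 + N_5  [with N_4=-1, N_5=5]  = 6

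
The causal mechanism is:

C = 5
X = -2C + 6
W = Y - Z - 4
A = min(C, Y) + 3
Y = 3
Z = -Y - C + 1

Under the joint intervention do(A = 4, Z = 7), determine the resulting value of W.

Under do(A = 4, Z = 7), each intervened variable's structural equation is replaced by its fixed value.
W = Y - Z - 4  [with Y=3, Z=7]  = -8

-8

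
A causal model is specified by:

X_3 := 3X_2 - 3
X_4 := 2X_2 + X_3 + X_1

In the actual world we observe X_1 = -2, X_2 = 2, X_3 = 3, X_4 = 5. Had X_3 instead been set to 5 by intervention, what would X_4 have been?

7

The intervention breaks the incoming arrows to X_3: X_3 := 3X_2 - 3 no longer applies, and X_3 = 5.
X_4 = 2X_2 + X_3 + X_1  [with X_2=2, X_3=5, X_1=-2]  = 7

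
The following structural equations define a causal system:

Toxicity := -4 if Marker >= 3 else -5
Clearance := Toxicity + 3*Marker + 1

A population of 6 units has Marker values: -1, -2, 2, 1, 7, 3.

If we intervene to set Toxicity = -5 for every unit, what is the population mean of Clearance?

do(Toxicity=-5) breaks Toxicity's dependence on Marker. With Toxicity=-5 fixed, Clearance across the units is -7, -10, 2, -1, 17, 5, mean 1.

1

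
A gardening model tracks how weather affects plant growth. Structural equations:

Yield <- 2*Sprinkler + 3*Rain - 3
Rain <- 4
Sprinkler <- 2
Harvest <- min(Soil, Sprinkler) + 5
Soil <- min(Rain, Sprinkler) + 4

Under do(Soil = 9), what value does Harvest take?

7

do(Soil=9) replaces the equation Soil <- min(Rain, Sprinkler) + 4 with the constant Soil = 9.
Harvest = min(Soil, Sprinkler) + 5  [with Soil=9, Sprinkler=2]  = 7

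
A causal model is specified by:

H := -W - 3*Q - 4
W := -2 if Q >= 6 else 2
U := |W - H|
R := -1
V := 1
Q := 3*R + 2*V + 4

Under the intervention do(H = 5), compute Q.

do(H=5) replaces the equation H := -W - 3*Q - 4 with the constant H = 5.
Q is not downstream of the intervention, so its value is determined by the original equations.
Q = 3*R + 2*V + 4  [with R=-1, V=1]  = 3

3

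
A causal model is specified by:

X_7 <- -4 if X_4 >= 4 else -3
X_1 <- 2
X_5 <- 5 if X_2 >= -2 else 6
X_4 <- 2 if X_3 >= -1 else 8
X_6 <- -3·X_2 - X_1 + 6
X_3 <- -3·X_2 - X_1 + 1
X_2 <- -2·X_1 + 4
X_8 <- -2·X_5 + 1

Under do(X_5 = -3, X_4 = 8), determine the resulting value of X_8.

7

Under do(X_5 = -3, X_4 = 8), each intervened variable's structural equation is replaced by its fixed value.
X_8 = -2·X_5 + 1  [with X_5=-3]  = 7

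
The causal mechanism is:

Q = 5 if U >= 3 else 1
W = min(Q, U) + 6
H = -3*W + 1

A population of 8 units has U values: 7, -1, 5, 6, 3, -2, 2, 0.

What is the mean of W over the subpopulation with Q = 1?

5.5

E[W|Q=1] averages over only the 4 units with Q=1 (U = -1, -2, 2, 0): W = 5, 4, 7, 6, mean 5.5.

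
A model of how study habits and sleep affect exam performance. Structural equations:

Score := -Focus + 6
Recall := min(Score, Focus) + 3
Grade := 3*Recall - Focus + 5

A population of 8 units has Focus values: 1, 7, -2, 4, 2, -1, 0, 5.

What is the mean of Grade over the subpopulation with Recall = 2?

Observing Recall=2 restricts to units where Recall's equation naturally yields 2: Focus ∈ {7, -1}. In that subpopulation Grade = 4, 12, mean 8.

8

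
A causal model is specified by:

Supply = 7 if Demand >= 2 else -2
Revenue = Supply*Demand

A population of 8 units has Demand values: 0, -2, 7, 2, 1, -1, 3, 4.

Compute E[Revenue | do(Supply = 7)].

12.25

do(Supply=7) breaks Supply's dependence on Demand. With Supply=7 fixed, Revenue across the units is 0, -14, 49, 14, 7, -7, 21, 28, mean 12.25.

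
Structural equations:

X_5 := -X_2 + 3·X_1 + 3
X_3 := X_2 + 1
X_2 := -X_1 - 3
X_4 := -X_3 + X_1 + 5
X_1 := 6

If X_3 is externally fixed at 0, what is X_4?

11

The intervention breaks the incoming arrows to X_3: X_3 := X_2 + 1 no longer applies, and X_3 = 0.
X_4 = -X_3 + X_1 + 5  [with X_3=0, X_1=6]  = 11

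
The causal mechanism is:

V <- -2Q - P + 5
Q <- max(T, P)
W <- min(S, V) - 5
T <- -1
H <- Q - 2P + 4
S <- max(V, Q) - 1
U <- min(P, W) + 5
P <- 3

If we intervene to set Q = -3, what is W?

The intervention breaks the incoming arrows to Q: Q <- max(T, P) no longer applies, and Q = -3.
V = -2Q - P + 5  [with Q=-3, P=3]  = 8
S = max(V, Q) - 1  [with V=8, Q=-3]  = 7
W = min(S, V) - 5  [with S=7, V=8]  = 2

2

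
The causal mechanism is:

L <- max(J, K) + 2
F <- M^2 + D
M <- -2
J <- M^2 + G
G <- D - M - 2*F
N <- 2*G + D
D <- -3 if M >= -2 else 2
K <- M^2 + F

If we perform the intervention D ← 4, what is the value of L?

14

do(D=4) replaces the equation D <- -3 if M >= -2 else 2 with the constant D = 4.
F = M^2 + D  [with M=-2, D=4]  = 8
G = D - M - 2*F  [with D=4, M=-2, F=8]  = -10
K = M^2 + F  [with M=-2, F=8]  = 12
J = M^2 + G  [with M=-2, G=-10]  = -6
L = max(J, K) + 2  [with J=-6, K=12]  = 14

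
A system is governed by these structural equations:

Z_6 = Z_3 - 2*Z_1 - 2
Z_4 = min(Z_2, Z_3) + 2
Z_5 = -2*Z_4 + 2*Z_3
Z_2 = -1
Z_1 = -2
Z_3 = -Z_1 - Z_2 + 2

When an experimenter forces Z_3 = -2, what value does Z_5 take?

do(Z_3=-2) replaces the equation Z_3 = -Z_1 - Z_2 + 2 with the constant Z_3 = -2.
Z_4 = min(Z_2, Z_3) + 2  [with Z_2=-1, Z_3=-2]  = 0
Z_5 = -2*Z_4 + 2*Z_3  [with Z_4=0, Z_3=-2]  = -4

-4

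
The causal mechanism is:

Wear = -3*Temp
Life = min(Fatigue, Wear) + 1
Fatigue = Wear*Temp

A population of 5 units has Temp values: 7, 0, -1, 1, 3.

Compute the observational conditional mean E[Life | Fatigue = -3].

Conditioning on Fatigue=-3 selects the 2 unit(s) with Temp ∈ {-1, 1}. Their Life values: -2, -2. Mean = -2.

-2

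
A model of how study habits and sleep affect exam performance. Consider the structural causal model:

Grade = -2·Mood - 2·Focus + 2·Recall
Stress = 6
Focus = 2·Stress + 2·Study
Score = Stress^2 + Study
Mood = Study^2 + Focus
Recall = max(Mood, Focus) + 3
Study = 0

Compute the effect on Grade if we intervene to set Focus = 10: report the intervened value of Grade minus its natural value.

4

The intervention breaks the incoming arrows to Focus: Focus = 2·Stress + 2·Study no longer applies, and Focus = 10.
Mood = Study^2 + Focus  [with Study=0, Focus=10]  = 10
Recall = max(Mood, Focus) + 3  [with Mood=10, Focus=10]  = 13
Grade = -2·Mood - 2·Focus + 2·Recall  [with Mood=10, Focus=10, Recall=13]  = -14
Without intervention: Focus = 2·Stress + 2·Study  [with Stress=6, Study=0]  = 12; Mood = Study^2 + Focus  [with Study=0, Focus=12]  = 12; Recall = max(Mood, Focus) + 3  [with Mood=12, Focus=12]  = 15; Grade = -2·Mood - 2·Focus + 2·Recall  [with Mood=12, Focus=12, Recall=15]  = -18.
Change = -14 − (-18) = 4.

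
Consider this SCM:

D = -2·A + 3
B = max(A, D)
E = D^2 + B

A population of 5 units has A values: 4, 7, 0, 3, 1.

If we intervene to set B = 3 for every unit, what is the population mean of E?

The intervention sets B=3 in all 5 units regardless of A. Recomputing E per unit gives 28, 124, 12, 12, 4; average 36.

36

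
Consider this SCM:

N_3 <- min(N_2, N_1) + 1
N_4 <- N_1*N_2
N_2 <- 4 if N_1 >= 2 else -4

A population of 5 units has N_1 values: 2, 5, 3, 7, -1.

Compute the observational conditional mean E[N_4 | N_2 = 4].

17

Observing N_2=4 restricts to units where N_2's equation naturally yields 4: N_1 ∈ {2, 5, 3, 7}. In that subpopulation N_4 = 8, 20, 12, 28, mean 17.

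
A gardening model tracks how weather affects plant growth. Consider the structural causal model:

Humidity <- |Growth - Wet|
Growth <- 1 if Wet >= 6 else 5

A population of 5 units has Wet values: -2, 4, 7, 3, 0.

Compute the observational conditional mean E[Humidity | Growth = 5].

Conditioning on Growth=5 selects the 4 unit(s) with Wet ∈ {-2, 4, 3, 0}. Their Humidity values: 7, 1, 2, 5. Mean = 3.75.

3.75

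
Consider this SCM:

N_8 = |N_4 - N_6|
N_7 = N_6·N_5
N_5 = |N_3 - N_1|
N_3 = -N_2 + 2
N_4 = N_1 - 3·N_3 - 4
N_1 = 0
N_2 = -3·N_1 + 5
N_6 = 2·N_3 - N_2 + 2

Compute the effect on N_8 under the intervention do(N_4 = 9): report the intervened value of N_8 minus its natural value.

4

do(N_4=9) replaces the equation N_4 = N_1 - 3·N_3 - 4 with the constant N_4 = 9.
N_2 = -3·N_1 + 5  [with N_1=0]  = 5
N_3 = -N_2 + 2  [with N_2=5]  = -3
N_6 = 2·N_3 - N_2 + 2  [with N_3=-3, N_2=5]  = -9
N_8 = |N_4 - N_6|  [with N_4=9, N_6=-9]  = 18
Without intervention: N_2 = -3·N_1 + 5  [with N_1=0]  = 5; N_3 = -N_2 + 2  [with N_2=5]  = -3; N_4 = N_1 - 3·N_3 - 4  [with N_1=0, N_3=-3]  = 5; N_6 = 2·N_3 - N_2 + 2  [with N_3=-3, N_2=5]  = -9; N_8 = |N_4 - N_6|  [with N_4=5, N_6=-9]  = 14.
Change = 18 − 14 = 4.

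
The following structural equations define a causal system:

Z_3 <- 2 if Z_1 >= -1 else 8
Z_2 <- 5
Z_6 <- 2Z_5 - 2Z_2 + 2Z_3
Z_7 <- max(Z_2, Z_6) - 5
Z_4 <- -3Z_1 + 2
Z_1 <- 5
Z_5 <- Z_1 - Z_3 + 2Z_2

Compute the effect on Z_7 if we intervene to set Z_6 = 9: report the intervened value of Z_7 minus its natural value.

-11

Intervening sets Z_6 = 9 and removes its equation (Z_6 <- 2Z_5 - 2Z_2 + 2Z_3).
Z_7 = max(Z_2, Z_6) - 5  [with Z_2=5, Z_6=9]  = 4
Without intervention: Z_3 = 2 if Z_1 >= -1 else 8  [with Z_1=5]  = 2; Z_5 = Z_1 - Z_3 + 2Z_2  [with Z_1=5, Z_3=2, Z_2=5]  = 13; Z_6 = 2Z_5 - 2Z_2 + 2Z_3  [with Z_5=13, Z_2=5, Z_3=2]  = 20; Z_7 = max(Z_2, Z_6) - 5  [with Z_2=5, Z_6=20]  = 15.
Change = 4 − 15 = -11.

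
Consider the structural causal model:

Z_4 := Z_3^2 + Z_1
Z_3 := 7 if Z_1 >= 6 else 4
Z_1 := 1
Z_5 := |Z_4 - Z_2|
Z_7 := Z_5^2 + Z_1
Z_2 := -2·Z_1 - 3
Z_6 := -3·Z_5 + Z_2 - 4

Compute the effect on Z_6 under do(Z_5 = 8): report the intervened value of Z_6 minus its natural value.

42

The intervention breaks the incoming arrows to Z_5: Z_5 := |Z_4 - Z_2| no longer applies, and Z_5 = 8.
Z_2 = -2·Z_1 - 3  [with Z_1=1]  = -5
Z_6 = -3·Z_5 + Z_2 - 4  [with Z_5=8, Z_2=-5]  = -33
Without intervention: Z_2 = -2·Z_1 - 3  [with Z_1=1]  = -5; Z_3 = 7 if Z_1 >= 6 else 4  [with Z_1=1]  = 4; Z_4 = Z_3^2 + Z_1  [with Z_3=4, Z_1=1]  = 17; Z_5 = |Z_4 - Z_2|  [with Z_4=17, Z_2=-5]  = 22; Z_6 = -3·Z_5 + Z_2 - 4  [with Z_5=22, Z_2=-5]  = -75.
Change = -33 − (-75) = 42.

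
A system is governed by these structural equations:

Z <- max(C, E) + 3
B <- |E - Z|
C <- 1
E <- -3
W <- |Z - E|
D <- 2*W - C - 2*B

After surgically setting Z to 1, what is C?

Under do(Z=1), the mechanism Z <- max(C, E) + 3 is discarded; Z is fixed at 1.
C is not downstream of the intervention, so its value is determined by the original equations.

1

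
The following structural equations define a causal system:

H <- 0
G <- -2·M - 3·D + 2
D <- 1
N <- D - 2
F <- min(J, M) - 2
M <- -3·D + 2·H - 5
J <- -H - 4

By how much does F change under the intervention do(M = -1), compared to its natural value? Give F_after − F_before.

The intervention breaks the incoming arrows to M: M <- -3·D + 2·H - 5 no longer applies, and M = -1.
J = -H - 4  [with H=0]  = -4
F = min(J, M) - 2  [with J=-4, M=-1]  = -6
Without intervention: J = -H - 4  [with H=0]  = -4; M = -3·D + 2·H - 5  [with D=1, H=0]  = -8; F = min(J, M) - 2  [with J=-4, M=-8]  = -10.
Change = -6 − (-10) = 4.

4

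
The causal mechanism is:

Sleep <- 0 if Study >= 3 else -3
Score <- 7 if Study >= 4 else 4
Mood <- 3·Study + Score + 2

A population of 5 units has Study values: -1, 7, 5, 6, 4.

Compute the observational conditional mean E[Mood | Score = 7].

25.5

Observing Score=7 restricts to units where Score's equation naturally yields 7: Study ∈ {7, 5, 6, 4}. In that subpopulation Mood = 30, 24, 27, 21, mean 25.5.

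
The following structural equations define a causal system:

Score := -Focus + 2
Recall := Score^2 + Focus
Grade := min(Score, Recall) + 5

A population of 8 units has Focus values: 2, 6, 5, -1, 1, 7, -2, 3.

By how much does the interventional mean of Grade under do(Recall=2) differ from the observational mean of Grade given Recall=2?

do(Recall=2) breaks Recall's dependence on Focus. With Recall=2 fixed, Grade across the units is 5, 1, 2, 7, 6, 0, 7, 4, mean 4.
Conditioning on Recall=2 selects the 2 unit(s) with Focus ∈ {2, 1}. Their Grade values: 5, 6. Mean = 5.5.
Difference = 4 − 5.5 = -1.5.

-1.5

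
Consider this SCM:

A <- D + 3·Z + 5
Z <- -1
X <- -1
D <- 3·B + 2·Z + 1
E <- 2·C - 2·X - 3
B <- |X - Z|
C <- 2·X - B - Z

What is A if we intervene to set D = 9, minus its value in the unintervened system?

10

The intervention breaks the incoming arrows to D: D <- 3·B + 2·Z + 1 no longer applies, and D = 9.
A = D + 3·Z + 5  [with D=9, Z=-1]  = 11
Without intervention: B = |X - Z|  [with X=-1, Z=-1]  = 0; D = 3·B + 2·Z + 1  [with B=0, Z=-1]  = -1; A = D + 3·Z + 5  [with D=-1, Z=-1]  = 1.
Change = 11 − 1 = 10.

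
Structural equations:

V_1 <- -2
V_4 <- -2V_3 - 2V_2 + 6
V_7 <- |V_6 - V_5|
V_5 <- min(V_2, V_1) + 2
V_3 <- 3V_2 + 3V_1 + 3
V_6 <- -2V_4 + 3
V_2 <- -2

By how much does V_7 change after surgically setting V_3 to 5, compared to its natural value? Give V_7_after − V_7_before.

The intervention breaks the incoming arrows to V_3: V_3 <- 3V_2 + 3V_1 + 3 no longer applies, and V_3 = 5.
V_4 = -2V_3 - 2V_2 + 6  [with V_3=5, V_2=-2]  = 0
V_5 = min(V_2, V_1) + 2  [with V_2=-2, V_1=-2]  = 0
V_6 = -2V_4 + 3  [with V_4=0]  = 3
V_7 = |V_6 - V_5|  [with V_6=3, V_5=0]  = 3
Without intervention: V_3 = 3V_2 + 3V_1 + 3  [with V_2=-2, V_1=-2]  = -9; V_4 = -2V_3 - 2V_2 + 6  [with V_3=-9, V_2=-2]  = 28; V_5 = min(V_2, V_1) + 2  [with V_2=-2, V_1=-2]  = 0; V_6 = -2V_4 + 3  [with V_4=28]  = -53; V_7 = |V_6 - V_5|  [with V_6=-53, V_5=0]  = 53.
Change = 3 − 53 = -50.

-50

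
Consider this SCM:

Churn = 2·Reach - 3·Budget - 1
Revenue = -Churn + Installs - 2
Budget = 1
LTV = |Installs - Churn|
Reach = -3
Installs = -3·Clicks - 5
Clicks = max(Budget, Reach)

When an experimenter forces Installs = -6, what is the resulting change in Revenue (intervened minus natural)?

2

Under do(Installs=-6), the mechanism Installs = -3·Clicks - 5 is discarded; Installs is fixed at -6.
Churn = 2·Reach - 3·Budget - 1  [with Reach=-3, Budget=1]  = -10
Revenue = -Churn + Installs - 2  [with Churn=-10, Installs=-6]  = 2
Without intervention: Clicks = max(Budget, Reach)  [with Budget=1, Reach=-3]  = 1; Installs = -3·Clicks - 5  [with Clicks=1]  = -8; Churn = 2·Reach - 3·Budget - 1  [with Reach=-3, Budget=1]  = -10; Revenue = -Churn + Installs - 2  [with Churn=-10, Installs=-8]  = 0.
Change = 2 − 0 = 2.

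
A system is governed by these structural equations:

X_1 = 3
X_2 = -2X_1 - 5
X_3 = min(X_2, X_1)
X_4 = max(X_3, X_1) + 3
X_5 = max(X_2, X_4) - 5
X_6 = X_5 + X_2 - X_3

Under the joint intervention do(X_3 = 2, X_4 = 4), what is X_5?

-1

Setting X_3 = 2, X_4 = 4 by intervention discards those variables' equations.
X_2 = -2X_1 - 5  [with X_1=3]  = -11
X_5 = max(X_2, X_4) - 5  [with X_2=-11, X_4=4]  = -1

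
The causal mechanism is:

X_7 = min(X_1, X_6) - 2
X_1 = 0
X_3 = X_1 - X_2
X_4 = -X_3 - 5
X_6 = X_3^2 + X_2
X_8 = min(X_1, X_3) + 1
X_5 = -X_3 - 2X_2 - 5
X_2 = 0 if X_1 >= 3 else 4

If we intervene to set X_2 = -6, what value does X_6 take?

30

Under do(X_2=-6), the mechanism X_2 = 0 if X_1 >= 3 else 4 is discarded; X_2 is fixed at -6.
X_3 = X_1 - X_2  [with X_1=0, X_2=-6]  = 6
X_6 = X_3^2 + X_2  [with X_3=6, X_2=-6]  = 30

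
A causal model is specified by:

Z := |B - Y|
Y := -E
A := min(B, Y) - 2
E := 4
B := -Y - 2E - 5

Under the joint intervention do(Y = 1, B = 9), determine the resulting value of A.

Under do(Y = 1, B = 9), each intervened variable's structural equation is replaced by its fixed value.
A = min(B, Y) - 2  [with B=9, Y=1]  = -1

-1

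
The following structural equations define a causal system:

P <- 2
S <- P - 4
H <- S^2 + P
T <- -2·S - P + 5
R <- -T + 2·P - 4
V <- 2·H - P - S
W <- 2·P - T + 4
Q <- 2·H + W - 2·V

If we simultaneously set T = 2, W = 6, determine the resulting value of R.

-2

Setting T = 2, W = 6 by intervention discards those variables' equations.
R = -T + 2·P - 4  [with T=2, P=2]  = -2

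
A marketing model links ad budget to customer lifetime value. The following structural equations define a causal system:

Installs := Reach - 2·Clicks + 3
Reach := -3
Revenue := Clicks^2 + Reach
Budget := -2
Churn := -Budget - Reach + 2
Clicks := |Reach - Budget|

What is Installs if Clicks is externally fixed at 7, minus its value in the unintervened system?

-12

The intervention breaks the incoming arrows to Clicks: Clicks := |Reach - Budget| no longer applies, and Clicks = 7.
Installs = Reach - 2·Clicks + 3  [with Reach=-3, Clicks=7]  = -14
Without intervention: Clicks = |Reach - Budget|  [with Reach=-3, Budget=-2]  = 1; Installs = Reach - 2·Clicks + 3  [with Reach=-3, Clicks=1]  = -2.
Change = -14 − (-2) = -12.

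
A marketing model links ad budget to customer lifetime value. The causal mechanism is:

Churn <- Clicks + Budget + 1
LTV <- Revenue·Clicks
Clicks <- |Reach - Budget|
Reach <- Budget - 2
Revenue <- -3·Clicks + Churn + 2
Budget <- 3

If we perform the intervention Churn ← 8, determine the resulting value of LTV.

8

Under do(Churn=8), the mechanism Churn <- Clicks + Budget + 1 is discarded; Churn is fixed at 8.
Reach = Budget - 2  [with Budget=3]  = 1
Clicks = |Reach - Budget|  [with Reach=1, Budget=3]  = 2
Revenue = -3·Clicks + Churn + 2  [with Clicks=2, Churn=8]  = 4
LTV = Revenue·Clicks  [with Revenue=4, Clicks=2]  = 8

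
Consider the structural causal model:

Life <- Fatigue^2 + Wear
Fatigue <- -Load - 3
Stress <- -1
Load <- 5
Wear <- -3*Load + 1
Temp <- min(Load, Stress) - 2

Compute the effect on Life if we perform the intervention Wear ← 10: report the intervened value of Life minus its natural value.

Under do(Wear=10), the mechanism Wear <- -3*Load + 1 is discarded; Wear is fixed at 10.
Fatigue = -Load - 3  [with Load=5]  = -8
Life = Fatigue^2 + Wear  [with Fatigue=-8, Wear=10]  = 74
Without intervention: Wear = -3*Load + 1  [with Load=5]  = -14; Fatigue = -Load - 3  [with Load=5]  = -8; Life = Fatigue^2 + Wear  [with Fatigue=-8, Wear=-14]  = 50.
Change = 74 − 50 = 24.

24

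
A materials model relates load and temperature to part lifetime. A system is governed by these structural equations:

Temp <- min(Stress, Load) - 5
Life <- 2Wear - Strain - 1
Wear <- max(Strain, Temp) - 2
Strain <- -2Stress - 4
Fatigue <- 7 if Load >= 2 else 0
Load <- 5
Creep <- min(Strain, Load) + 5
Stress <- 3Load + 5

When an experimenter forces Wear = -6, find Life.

31

Intervening sets Wear = -6 and removes its equation (Wear <- max(Strain, Temp) - 2).
Stress = 3Load + 5  [with Load=5]  = 20
Strain = -2Stress - 4  [with Stress=20]  = -44
Life = 2Wear - Strain - 1  [with Wear=-6, Strain=-44]  = 31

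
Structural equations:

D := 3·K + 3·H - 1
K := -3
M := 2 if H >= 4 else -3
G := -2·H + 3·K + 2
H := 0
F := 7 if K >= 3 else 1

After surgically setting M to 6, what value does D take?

The intervention breaks the incoming arrows to M: M := 2 if H >= 4 else -3 no longer applies, and M = 6.
No directed path runs from M to D, so D keeps its natural value.
D = 3·K + 3·H - 1  [with K=-3, H=0]  = -10

-10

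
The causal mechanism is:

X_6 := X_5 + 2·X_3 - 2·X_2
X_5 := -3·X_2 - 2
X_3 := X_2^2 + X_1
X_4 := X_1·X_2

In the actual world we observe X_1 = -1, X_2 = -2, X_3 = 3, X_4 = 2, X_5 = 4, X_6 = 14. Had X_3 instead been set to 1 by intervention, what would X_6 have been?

The intervention breaks the incoming arrows to X_3: X_3 := X_2^2 + X_1 no longer applies, and X_3 = 1.
X_5 = -3·X_2 - 2  [with X_2=-2]  = 4
X_6 = X_5 + 2·X_3 - 2·X_2  [with X_5=4, X_3=1, X_2=-2]  = 10

10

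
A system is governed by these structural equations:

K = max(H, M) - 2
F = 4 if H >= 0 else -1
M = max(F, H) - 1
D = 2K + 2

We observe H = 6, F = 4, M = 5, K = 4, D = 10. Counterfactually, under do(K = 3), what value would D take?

8

Intervening sets K = 3 and removes its equation (K = max(H, M) - 2).
D = 2K + 2  [with K=3]  = 8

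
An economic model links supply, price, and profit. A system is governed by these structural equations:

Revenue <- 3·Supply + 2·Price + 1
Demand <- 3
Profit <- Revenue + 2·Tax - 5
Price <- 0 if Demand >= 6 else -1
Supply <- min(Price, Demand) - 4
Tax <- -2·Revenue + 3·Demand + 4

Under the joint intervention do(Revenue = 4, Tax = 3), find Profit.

5

The joint intervention fixes Revenue = 4, Tax = 3, removing each variable's own equation.
Profit = Revenue + 2·Tax - 5  [with Revenue=4, Tax=3]  = 5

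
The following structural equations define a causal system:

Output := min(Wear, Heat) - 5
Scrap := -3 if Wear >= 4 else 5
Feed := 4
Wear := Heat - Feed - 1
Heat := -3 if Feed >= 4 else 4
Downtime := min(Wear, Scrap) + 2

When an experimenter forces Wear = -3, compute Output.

do(Wear=-3) replaces the equation Wear := Heat - Feed - 1 with the constant Wear = -3.
Heat = -3 if Feed >= 4 else 4  [with Feed=4]  = -3
Output = min(Wear, Heat) - 5  [with Wear=-3, Heat=-3]  = -8

-8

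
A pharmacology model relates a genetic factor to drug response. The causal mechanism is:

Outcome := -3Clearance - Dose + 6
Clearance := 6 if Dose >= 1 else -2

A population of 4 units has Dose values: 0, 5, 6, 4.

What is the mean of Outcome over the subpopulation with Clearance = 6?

-17

E[Outcome|Clearance=6] averages over only the 3 units with Clearance=6 (Dose = 5, 6, 4): Outcome = -17, -18, -16, mean -17.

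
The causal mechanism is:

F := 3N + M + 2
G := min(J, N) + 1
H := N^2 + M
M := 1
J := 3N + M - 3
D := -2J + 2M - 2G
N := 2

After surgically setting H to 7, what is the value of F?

9

Intervening sets H = 7 and removes its equation (H := N^2 + M).
No directed path runs from H to F, so F keeps its natural value.
F = 3N + M + 2  [with N=2, M=1]  = 9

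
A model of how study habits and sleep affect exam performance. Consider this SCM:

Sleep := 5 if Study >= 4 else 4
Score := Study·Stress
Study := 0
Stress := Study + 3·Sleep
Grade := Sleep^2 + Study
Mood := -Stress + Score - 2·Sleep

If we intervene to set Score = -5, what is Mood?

-25

Intervening sets Score = -5 and removes its equation (Score := Study·Stress).
Sleep = 5 if Study >= 4 else 4  [with Study=0]  = 4
Stress = Study + 3·Sleep  [with Study=0, Sleep=4]  = 12
Mood = -Stress + Score - 2·Sleep  [with Stress=12, Score=-5, Sleep=4]  = -25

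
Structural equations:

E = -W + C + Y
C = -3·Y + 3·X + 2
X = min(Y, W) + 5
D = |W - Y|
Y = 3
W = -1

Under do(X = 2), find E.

The intervention breaks the incoming arrows to X: X = min(Y, W) + 5 no longer applies, and X = 2.
C = -3·Y + 3·X + 2  [with Y=3, X=2]  = -1
E = -W + C + Y  [with W=-1, C=-1, Y=3]  = 3

3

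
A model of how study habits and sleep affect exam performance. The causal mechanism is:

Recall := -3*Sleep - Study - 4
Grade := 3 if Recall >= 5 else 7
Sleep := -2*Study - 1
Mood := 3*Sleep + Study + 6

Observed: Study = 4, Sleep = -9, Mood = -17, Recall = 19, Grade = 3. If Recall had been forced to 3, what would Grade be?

Intervening sets Recall = 3 and removes its equation (Recall := -3*Sleep - Study - 4).
Grade = 3 if Recall >= 5 else 7  [with Recall=3]  = 7

7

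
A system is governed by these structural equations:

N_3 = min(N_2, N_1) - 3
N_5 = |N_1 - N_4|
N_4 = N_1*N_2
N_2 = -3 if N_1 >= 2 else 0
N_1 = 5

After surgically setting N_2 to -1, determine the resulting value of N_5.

do(N_2=-1) replaces the equation N_2 = -3 if N_1 >= 2 else 0 with the constant N_2 = -1.
N_4 = N_1*N_2  [with N_1=5, N_2=-1]  = -5
N_5 = |N_1 - N_4|  [with N_1=5, N_4=-5]  = 10

10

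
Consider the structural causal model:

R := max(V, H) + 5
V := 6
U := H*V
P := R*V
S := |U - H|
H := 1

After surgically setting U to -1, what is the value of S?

Under do(U=-1), the mechanism U := H*V is discarded; U is fixed at -1.
S = |U - H|  [with U=-1, H=1]  = 2

2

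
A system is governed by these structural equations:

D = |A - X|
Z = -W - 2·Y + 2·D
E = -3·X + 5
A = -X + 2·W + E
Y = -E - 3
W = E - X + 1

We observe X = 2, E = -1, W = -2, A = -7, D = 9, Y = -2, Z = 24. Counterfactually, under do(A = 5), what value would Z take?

12

The intervention breaks the incoming arrows to A: A = -X + 2·W + E no longer applies, and A = 5.
E = -3·X + 5  [with X=2]  = -1
W = E - X + 1  [with E=-1, X=2]  = -2
D = |A - X|  [with A=5, X=2]  = 3
Y = -E - 3  [with E=-1]  = -2
Z = -W - 2·Y + 2·D  [with W=-2, Y=-2, D=3]  = 12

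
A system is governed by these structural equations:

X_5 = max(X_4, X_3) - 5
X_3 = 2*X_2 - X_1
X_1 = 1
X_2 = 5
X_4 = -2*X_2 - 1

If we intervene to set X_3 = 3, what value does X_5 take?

do(X_3=3) replaces the equation X_3 = 2*X_2 - X_1 with the constant X_3 = 3.
X_4 = -2*X_2 - 1  [with X_2=5]  = -11
X_5 = max(X_4, X_3) - 5  [with X_4=-11, X_3=3]  = -2

-2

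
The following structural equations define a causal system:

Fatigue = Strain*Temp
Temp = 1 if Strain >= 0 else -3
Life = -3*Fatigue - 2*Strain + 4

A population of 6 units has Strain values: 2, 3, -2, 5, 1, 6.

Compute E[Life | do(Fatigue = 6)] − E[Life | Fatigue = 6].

-1

The intervention sets Fatigue=6 in all 6 units regardless of Strain. Recomputing Life per unit gives -18, -20, -10, -24, -16, -26; average -19.
Conditioning on Fatigue=6 selects the 2 unit(s) with Strain ∈ {-2, 6}. Their Life values: -10, -26. Mean = -18.
Difference = -19 − (-18) = -1.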